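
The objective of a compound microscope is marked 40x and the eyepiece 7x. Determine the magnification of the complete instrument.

280

The overall magnification of a compound microscope is the product of the objective and eyepiece magnifications:
M = M_obj x M_eye = 40 x 7 = 280.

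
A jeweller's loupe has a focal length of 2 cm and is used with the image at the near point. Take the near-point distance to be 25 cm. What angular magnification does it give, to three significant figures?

13.5

M = 1 + D/f = 1 + 25/2 = 13.500.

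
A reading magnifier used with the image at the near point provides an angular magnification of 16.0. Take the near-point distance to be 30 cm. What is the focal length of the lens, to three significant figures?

For the image at the near point, M = 1 + D/f.
f = D/(M - 1) = 30/(16.0 - 1) = 2.000 cm.

2.00 cm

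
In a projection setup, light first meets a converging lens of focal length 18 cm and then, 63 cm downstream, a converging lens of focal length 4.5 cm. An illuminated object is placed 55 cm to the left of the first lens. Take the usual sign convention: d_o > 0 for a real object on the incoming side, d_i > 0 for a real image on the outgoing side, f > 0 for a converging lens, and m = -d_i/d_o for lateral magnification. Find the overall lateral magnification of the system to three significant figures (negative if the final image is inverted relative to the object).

0.0690

Lens 1: 1/d_i1 = 1/f_1 - 1/d_o1 = 1/18 - 1/55 = 0.03737 cm^-1, so d_i1 = 26.757 cm.
m_1 = -(26.757)/55 = -0.4865.
The intermediate image is 26.757 cm to the right of lens 1, so d_o2 = L - d_i1 = 63 - 26.757 = 36.243 cm.
Lens 2: 1/d_i2 = 1/f_2 - 1/d_o2 = 1/4.5 - 1/(36.243) = 0.19463 cm^-1, so d_i2 = 5.138 cm.
m_2 = -(5.138)/(36.243) = -0.1418.
Overall magnification: m = m_1 m_2 = 0.0690.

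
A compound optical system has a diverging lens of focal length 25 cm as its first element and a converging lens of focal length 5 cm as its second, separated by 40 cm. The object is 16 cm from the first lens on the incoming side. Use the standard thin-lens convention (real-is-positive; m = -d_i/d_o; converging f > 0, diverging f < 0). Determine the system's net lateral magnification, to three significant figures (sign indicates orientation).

First lens: d_i1 = 1/(1/(-25) - 1/16) = -9.756 cm.
m_1 = -(-9.756)/16 = 0.6098.
With d_i1 < 0 the first image is virtual and lies on the object side; the object distance for lens 2 is d_o2 = 40 - (-9.756) = 49.756 cm.
Second lens: d_i2 = 1/(1/5 - 1/(49.756)) = 5.559 cm.
m_2 = -(5.559)/(49.756) = -0.1117.
Overall magnification: m = m_1 m_2 = -0.0681.

-0.0681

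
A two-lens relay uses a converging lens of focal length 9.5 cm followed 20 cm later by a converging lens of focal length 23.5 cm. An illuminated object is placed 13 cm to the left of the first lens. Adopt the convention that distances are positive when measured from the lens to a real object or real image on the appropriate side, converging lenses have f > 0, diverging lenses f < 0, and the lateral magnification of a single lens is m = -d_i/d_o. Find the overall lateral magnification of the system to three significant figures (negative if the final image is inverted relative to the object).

Lens 1: 1/d_i1 = 1/f_1 - 1/d_o1 = 1/9.5 - 1/13 = 0.02834 cm^-1, so d_i1 = 35.286 cm.
m_1 = -(35.286)/13 = -2.7143.
This image would form 35.286 cm past lens 1, i.e. 15.286 cm beyond lens 2, so it is a virtual object for lens 2: d_o2 = 20 - 35.286 = -15.286 cm.
Lens 2: 1/d_i2 = 1/f_2 - 1/d_o2 = 1/23.5 - 1/(-15.286) = 0.10797 cm^-1, so d_i2 = 9.262 cm.
m_2 = -(9.262)/(-15.286) = 0.6059.
The system's lateral magnification is m_1 m_2 = (-2.7143)(0.6059) = -1.6446.

-1.64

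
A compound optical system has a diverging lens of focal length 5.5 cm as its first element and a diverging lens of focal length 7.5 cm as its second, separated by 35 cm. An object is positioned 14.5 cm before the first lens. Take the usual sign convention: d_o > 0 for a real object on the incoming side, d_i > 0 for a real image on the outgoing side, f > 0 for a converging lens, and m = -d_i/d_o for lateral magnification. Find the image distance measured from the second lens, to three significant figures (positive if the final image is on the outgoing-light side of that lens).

First lens: d_i1 = 1/(1/(-5.5) - 1/14.5) = -3.988 cm.
With d_i1 < 0 the first image is virtual and lies on the object side; the object distance for lens 2 is d_o2 = 35 - (-3.988) = 38.987 cm.
Second lens: d_i2 = 1/(1/(-7.5) - 1/(38.987)) = -6.290 cm.

-6.29 cm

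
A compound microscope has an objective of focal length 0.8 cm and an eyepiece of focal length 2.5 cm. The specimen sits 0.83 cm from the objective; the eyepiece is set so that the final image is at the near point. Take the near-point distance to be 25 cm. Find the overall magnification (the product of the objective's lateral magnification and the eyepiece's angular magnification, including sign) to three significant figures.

Objective: 1/d_i = 1/f_obj - 1/d_o = 1/0.8 - 1/0.83 = 0.04518 cm^-1, so d_i = 22.133 cm.
m_obj = -d_i/d_o = -22.133/0.83 = -26.667.
Eyepiece angular magnification (image at near point): M_eye = 1 + D/f_e = 1 + 25/2.5 = 11.000.
Overall M = m_obj x M_eye = (-26.667)(11.000) = -293.33.

-293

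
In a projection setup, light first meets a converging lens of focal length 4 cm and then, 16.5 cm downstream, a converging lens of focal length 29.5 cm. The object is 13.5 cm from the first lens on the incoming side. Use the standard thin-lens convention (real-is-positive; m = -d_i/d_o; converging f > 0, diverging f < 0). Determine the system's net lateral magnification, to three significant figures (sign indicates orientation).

-0.665

First lens: d_i1 = 1/(1/4 - 1/13.5) = 5.684 cm.
m_1 = -(5.684)/13.5 = -0.4211.
The intermediate image is 5.684 cm to the right of lens 1, so d_o2 = L - d_i1 = 16.5 - 5.684 = 10.816 cm.
Second lens: d_i2 = 1/(1/29.5 - 1/(10.816)) = -17.077 cm.
m_2 = -(-17.077)/(10.816) = 1.5789.
Total m = m_1 x m_2 = (-0.4211)(1.5789) = -0.6648.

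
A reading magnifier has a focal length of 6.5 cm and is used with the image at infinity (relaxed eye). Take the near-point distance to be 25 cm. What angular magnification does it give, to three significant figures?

3.85

M = D/f = 25/6.5 = 3.846.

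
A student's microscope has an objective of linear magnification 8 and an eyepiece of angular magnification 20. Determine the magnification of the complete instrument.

160

The overall magnification of a compound microscope is the product of the objective and eyepiece magnifications:
M = M_obj x M_eye = 8 x 20 = 160.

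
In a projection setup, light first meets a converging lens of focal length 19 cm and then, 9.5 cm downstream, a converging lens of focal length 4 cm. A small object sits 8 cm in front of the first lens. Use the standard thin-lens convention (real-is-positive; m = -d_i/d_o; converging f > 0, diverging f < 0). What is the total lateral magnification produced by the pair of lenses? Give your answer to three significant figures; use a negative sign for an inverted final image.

Lens 1: 1/d_i1 = 1/f_1 - 1/d_o1 = 1/19 - 1/8 = -0.07237 cm^-1, so d_i1 = -13.818 cm.
m_1 = -(-13.818)/8 = 1.7273.
The intermediate image is virtual, 13.818 cm to the left of lens 1, so d_o2 = L - d_i1 = 9.5 - (-13.818) = 23.318 cm.
Lens 2: 1/d_i2 = 1/f_2 - 1/d_o2 = 1/4 - 1/(23.318) = 0.20712 cm^-1, so d_i2 = 4.828 cm.
m_2 = -(4.828)/(23.318) = -0.2071.
Overall magnification: m = m_1 m_2 = -0.3576.

-0.358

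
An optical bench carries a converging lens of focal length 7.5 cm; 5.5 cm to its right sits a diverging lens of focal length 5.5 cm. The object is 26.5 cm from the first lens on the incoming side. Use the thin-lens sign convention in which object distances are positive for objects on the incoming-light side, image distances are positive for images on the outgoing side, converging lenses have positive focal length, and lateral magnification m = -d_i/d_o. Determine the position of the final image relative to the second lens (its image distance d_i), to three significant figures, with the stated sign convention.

Lens 1: 1/d_i1 = 1/f_1 - 1/d_o1 = 1/7.5 - 1/26.5 = 0.09560 cm^-1, so d_i1 = 10.461 cm.
Since 10.461 cm > 5.5 cm, the first image lies past the second lens and serves as a virtual object: d_o2 = L - d_i1 = -4.961 cm.
Lens 2: 1/d_i2 = 1/f_2 - 1/d_o2 = 1/(-5.5) - 1/(-4.961) = 0.01977 cm^-1, so d_i2 = 50.573 cm.

50.6 cm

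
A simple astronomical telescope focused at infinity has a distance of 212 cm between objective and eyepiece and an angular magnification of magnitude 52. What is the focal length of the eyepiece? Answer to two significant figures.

4.0 cm

In normal adjustment the tube length equals f_obj + f_eye and |M| = f_obj/f_eye.
So f_obj = 52 f_eye and 52 f_eye + f_eye = 212 cm, giving f_eye = 212/53 = 4.000 cm and f_obj = 208.000 cm.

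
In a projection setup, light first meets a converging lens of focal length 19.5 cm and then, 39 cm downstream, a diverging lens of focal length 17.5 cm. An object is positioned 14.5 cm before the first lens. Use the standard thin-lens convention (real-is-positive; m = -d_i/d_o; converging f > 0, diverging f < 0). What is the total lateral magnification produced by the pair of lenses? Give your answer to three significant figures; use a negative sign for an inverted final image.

Applying the thin-lens equation to the first lens, 1/19.5 = 1/14.5 + 1/d_i1, which gives d_i1 = -56.550 cm.
Its lateral magnification is m_1 = -d_i1/d_o1 = -(-56.550)/14.5 = 3.9000.
With d_i1 < 0 the first image is virtual and lies on the object side; the object distance for lens 2 is d_o2 = 39 - (-56.550) = 95.550 cm.
Applying the thin-lens equation again with f_2 = -17.5 cm and d_o2 = 95.550 cm gives d_i2 = -14.791 cm.
m_2 = -(-14.791)/(95.550) = 0.1548.
The system's lateral magnification is m_1 m_2 = (3.9000)(0.1548) = 0.6037.

0.604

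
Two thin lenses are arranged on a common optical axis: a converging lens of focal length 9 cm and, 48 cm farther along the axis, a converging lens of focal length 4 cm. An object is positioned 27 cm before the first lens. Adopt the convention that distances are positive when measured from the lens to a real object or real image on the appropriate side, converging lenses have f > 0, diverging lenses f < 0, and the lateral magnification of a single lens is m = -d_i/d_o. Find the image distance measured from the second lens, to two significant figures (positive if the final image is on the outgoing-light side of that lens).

Applying the thin-lens equation to the first lens, 1/9 = 1/27 + 1/d_i1, which gives d_i1 = 13.500 cm.
The intermediate image is 13.500 cm to the right of lens 1, so d_o2 = L - d_i1 = 48 - 13.500 = 34.500 cm.
Applying the thin-lens equation again with f_2 = 4 cm and d_o2 = 34.500 cm gives d_i2 = 4.525 cm.

4.5 cm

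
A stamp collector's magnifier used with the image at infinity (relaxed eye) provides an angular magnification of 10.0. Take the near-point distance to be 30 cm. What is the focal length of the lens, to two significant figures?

3.0 cm

For the image at infinity, M = D/f.
f = D/M = 30/10.0 = 3.000 cm.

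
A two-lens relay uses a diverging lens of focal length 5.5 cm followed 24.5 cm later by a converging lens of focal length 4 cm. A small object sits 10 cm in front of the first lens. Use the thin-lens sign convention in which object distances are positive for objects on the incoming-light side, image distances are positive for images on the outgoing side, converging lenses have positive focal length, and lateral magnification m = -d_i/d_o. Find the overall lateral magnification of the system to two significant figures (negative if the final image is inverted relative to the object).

-0.059

Applying the thin-lens equation to the first lens, 1/(-5.5) = 1/10 + 1/d_i1, which gives d_i1 = -3.548 cm.
Its lateral magnification is m_1 = -d_i1/d_o1 = -(-3.548)/10 = 0.3548.
With d_i1 < 0 the first image is virtual and lies on the object side; the object distance for lens 2 is d_o2 = 24.5 - (-3.548) = 28.048 cm.
Applying the thin-lens equation again with f_2 = 4 cm and d_o2 = 28.048 cm gives d_i2 = 4.665 cm.
m_2 = -(4.665)/(28.048) = -0.1663.
Total m = m_1 x m_2 = (0.3548)(-0.1663) = -0.0590.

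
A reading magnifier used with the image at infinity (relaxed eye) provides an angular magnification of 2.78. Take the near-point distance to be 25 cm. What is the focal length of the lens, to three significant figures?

8.99 cm

For the image at infinity, M = D/f.
f = D/M = 25/2.78 = 8.993 cm.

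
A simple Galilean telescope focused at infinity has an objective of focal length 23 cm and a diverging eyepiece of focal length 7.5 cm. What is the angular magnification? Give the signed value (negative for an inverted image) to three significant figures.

M = -f_obj/f_eye = -23/(-7.5) = 3.067.

3.07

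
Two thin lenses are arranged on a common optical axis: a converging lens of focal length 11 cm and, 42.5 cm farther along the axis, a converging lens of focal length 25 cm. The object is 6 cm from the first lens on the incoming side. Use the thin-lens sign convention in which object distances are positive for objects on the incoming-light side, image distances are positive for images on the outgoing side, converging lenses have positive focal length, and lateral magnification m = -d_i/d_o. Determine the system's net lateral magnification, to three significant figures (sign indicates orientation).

Applying the thin-lens equation to the first lens, 1/11 = 1/6 + 1/d_i1, which gives d_i1 = -13.200 cm.
Its lateral magnification is m_1 = -d_i1/d_o1 = -(-13.200)/6 = 2.2000.
The intermediate image is virtual, 13.200 cm to the left of lens 1, so d_o2 = L - d_i1 = 42.5 - (-13.200) = 55.700 cm.
Applying the thin-lens equation again with f_2 = 25 cm and d_o2 = 55.700 cm gives d_i2 = 45.358 cm.
m_2 = -(45.358)/(55.700) = -0.8143.
Overall magnification: m = m_1 m_2 = -1.7915.

-1.79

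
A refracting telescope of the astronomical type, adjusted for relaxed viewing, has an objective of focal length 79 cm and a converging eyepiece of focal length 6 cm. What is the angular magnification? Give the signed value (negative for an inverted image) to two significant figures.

-13

M = -f_obj/f_eye = -79/(6) = -13.167.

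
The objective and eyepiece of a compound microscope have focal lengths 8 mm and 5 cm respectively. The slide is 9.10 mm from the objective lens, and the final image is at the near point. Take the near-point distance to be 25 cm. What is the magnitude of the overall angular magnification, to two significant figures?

Convert to cm: f_obj = 8 mm = 0.8 cm; d_o = 9.10 mm = 0.91 cm.
Objective: 1/d_i = 1/f_obj - 1/d_o = 1/0.8 - 1/0.91 = 0.15110 cm^-1, so d_i = 6.618 cm.
m_obj = -d_i/d_o = -6.618/0.91 = -7.273.
Eyepiece angular magnification (image at near point): M_eye = 1 + D/f_e = 1 + 25/5 = 6.000.
Overall M = m_obj x M_eye = (-7.273)(6.000) = -43.64.
|M| = 43.64.

44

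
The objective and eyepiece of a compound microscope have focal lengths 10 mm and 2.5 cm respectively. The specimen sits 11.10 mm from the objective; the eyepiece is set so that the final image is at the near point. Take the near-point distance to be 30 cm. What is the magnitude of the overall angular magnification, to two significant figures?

120

Convert to cm: f_obj = 10 mm = 1 cm; d_o = 11.10 mm = 1.11 cm.
Objective: 1/d_i = 1/f_obj - 1/d_o = 1/1 - 1/1.11 = 0.09910 cm^-1, so d_i = 10.091 cm.
m_obj = -d_i/d_o = -10.091/1.11 = -9.091.
Eyepiece angular magnification (image at near point): M_eye = 1 + D/f_e = 1 + 30/2.5 = 13.000.
Overall M = m_obj x M_eye = (-9.091)(13.000) = -118.18.
|M| = 118.18.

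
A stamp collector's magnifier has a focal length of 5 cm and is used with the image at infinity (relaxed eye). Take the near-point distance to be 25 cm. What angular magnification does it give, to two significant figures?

M = D/f = 25/5 = 5.000.

5.0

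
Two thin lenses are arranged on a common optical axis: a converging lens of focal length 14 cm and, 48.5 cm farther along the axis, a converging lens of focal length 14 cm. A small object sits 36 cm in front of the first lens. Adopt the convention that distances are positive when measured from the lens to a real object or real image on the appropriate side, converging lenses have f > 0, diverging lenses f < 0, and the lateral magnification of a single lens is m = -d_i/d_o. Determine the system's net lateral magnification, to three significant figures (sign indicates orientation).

0.769

First lens: d_i1 = 1/(1/14 - 1/36) = 22.909 cm.
m_1 = -(22.909)/36 = -0.6364.
That image sits 25.591 cm in front of the second lens, so d_o2 = 25.591 cm.
Second lens: d_i2 = 1/(1/14 - 1/(25.591)) = 30.910 cm.
m_2 = -(30.910)/(25.591) = -1.2078.
The system's lateral magnification is m_1 m_2 = (-0.6364)(-1.2078) = 0.7686.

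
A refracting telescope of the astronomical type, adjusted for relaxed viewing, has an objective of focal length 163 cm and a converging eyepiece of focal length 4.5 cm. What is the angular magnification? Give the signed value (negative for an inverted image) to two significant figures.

-36

M = -f_obj/f_eye = -163/(4.5) = -36.222.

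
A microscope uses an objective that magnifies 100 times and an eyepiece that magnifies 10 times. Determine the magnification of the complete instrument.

1000

The overall magnification of a compound microscope is the product of the objective and eyepiece magnifications:
M = M_obj x M_eye = 100 x 10 = 1000.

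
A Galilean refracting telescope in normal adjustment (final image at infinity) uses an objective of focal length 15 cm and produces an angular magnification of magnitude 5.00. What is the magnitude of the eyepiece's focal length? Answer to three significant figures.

3.00 cm

|M| = f_obj/|f_eye|, so |f_eye| = f_obj/|M| = 15/5.0 = 3.000 cm.
(The eyepiece is diverging, so its signed focal length is -3.000 cm.)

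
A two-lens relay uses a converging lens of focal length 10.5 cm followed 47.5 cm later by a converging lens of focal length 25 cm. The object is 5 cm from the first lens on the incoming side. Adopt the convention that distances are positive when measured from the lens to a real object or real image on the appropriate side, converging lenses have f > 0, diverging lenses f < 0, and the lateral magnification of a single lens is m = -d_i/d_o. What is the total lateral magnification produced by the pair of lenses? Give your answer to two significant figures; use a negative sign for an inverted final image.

Applying the thin-lens equation to the first lens, 1/10.5 = 1/5 + 1/d_i1, which gives d_i1 = -9.545 cm.
Its lateral magnification is m_1 = -d_i1/d_o1 = -(-9.545)/5 = 1.9091.
The intermediate image is virtual, 9.545 cm to the left of lens 1, so d_o2 = L - d_i1 = 47.5 - (-9.545) = 57.045 cm.
Applying the thin-lens equation again with f_2 = 25 cm and d_o2 = 57.045 cm gives d_i2 = 44.504 cm.
m_2 = -(44.504)/(57.045) = -0.7801.
Total m = m_1 x m_2 = (1.9091)(-0.7801) = -1.4894.

-1.5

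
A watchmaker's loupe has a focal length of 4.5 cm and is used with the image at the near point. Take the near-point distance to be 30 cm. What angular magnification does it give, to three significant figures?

M = 1 + D/f = 1 + 30/4.5 = 7.667.

7.67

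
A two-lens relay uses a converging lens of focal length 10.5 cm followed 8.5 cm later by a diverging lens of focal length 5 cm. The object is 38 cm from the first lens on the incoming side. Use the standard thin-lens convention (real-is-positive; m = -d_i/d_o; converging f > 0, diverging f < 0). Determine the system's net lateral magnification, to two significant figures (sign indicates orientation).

First lens: d_i1 = 1/(1/10.5 - 1/38) = 14.509 cm.
m_1 = -(14.509)/38 = -0.3818.
This image would form 14.509 cm past lens 1, i.e. 6.009 cm beyond lens 2, so it is a virtual object for lens 2: d_o2 = 8.5 - 14.509 = -6.009 cm.
Second lens: d_i2 = 1/(1/(-5) - 1/(-6.009)) = -29.775 cm.
m_2 = -(-29.775)/(-6.009) = -4.9550.
The system's lateral magnification is m_1 m_2 = (-0.3818)(-4.9550) = 1.8919.

1.9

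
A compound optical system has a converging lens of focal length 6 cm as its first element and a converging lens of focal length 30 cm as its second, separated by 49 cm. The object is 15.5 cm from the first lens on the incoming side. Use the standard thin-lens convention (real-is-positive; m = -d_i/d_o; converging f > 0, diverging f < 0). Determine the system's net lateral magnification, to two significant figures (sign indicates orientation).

First lens: d_i1 = 1/(1/6 - 1/15.5) = 9.789 cm.
m_1 = -(9.789)/15.5 = -0.6316.
Object distance for lens 2: d_o2 = 49 - 9.789 = 39.211 cm.
Second lens: d_i2 = 1/(1/30 - 1/(39.211)) = 127.714 cm.
m_2 = -(127.714)/(39.211) = -3.2571.
Total m = m_1 x m_2 = (-0.6316)(-3.2571) = 2.0571.

2.1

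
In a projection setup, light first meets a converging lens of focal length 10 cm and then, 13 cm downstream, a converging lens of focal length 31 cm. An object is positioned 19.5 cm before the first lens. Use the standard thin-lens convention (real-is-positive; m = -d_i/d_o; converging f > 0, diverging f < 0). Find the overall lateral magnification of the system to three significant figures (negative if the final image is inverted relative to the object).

-0.847

Applying the thin-lens equation to the first lens, 1/10 = 1/19.5 + 1/d_i1, which gives d_i1 = 20.526 cm.
Its lateral magnification is m_1 = -d_i1/d_o1 = -(20.526)/19.5 = -1.0526.
Since 20.526 cm > 13 cm, the first image lies past the second lens and serves as a virtual object: d_o2 = L - d_i1 = -7.526 cm.
Applying the thin-lens equation again with f_2 = 31 cm and d_o2 = -7.526 cm gives d_i2 = 6.056 cm.
m_2 = -(6.056)/(-7.526) = 0.8046.
Overall magnification: m = m_1 m_2 = -0.8470.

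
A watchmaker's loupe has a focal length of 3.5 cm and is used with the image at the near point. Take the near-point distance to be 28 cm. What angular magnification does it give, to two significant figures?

M = 1 + D/f = 1 + 28/3.5 = 9.000.

9.0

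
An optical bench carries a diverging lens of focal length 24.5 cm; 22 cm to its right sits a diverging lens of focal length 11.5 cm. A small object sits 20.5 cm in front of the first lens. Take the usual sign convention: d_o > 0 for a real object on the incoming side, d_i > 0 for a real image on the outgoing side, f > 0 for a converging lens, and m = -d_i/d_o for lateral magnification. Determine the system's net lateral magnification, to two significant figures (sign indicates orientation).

0.14

Applying the thin-lens equation to the first lens, 1/(-24.5) = 1/20.5 + 1/d_i1, which gives d_i1 = -11.161 cm.
Its lateral magnification is m_1 = -d_i1/d_o1 = -(-11.161)/20.5 = 0.5444.
With d_i1 < 0 the first image is virtual and lies on the object side; the object distance for lens 2 is d_o2 = 22 - (-11.161) = 33.161 cm.
Applying the thin-lens equation again with f_2 = -11.5 cm and d_o2 = 33.161 cm gives d_i2 = -8.539 cm.
m_2 = -(-8.539)/(33.161) = 0.2575.
The system's lateral magnification is m_1 m_2 = (0.5444)(0.2575) = 0.1402.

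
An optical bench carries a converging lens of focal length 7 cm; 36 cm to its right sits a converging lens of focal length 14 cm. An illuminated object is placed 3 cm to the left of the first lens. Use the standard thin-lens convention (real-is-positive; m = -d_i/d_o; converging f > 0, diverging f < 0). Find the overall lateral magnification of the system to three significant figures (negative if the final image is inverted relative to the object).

-0.899

Applying the thin-lens equation to the first lens, 1/7 = 1/3 + 1/d_i1, which gives d_i1 = -5.250 cm.
Its lateral magnification is m_1 = -d_i1/d_o1 = -(-5.250)/3 = 1.7500.
With d_i1 < 0 the first image is virtual and lies on the object side; the object distance for lens 2 is d_o2 = 36 - (-5.250) = 41.250 cm.
Applying the thin-lens equation again with f_2 = 14 cm and d_o2 = 41.250 cm gives d_i2 = 21.193 cm.
m_2 = -(21.193)/(41.250) = -0.5138.
Overall magnification: m = m_1 m_2 = -0.8991.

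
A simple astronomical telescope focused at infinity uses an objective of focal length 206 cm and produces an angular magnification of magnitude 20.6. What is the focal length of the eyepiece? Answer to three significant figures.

|M| = f_obj/f_eye, so f_eye = f_obj/|M| = 206/20.6 = 10.000 cm.

10.0 cm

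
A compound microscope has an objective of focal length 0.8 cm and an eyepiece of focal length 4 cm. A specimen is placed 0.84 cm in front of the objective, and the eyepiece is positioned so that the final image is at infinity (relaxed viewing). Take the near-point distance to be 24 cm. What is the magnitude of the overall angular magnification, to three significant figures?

Objective: 1/d_i = 1/f_obj - 1/d_o = 1/0.8 - 1/0.84 = 0.05952 cm^-1, so d_i = 16.800 cm.
m_obj = -d_i/d_o = -16.800/0.84 = -20.000.
Eyepiece angular magnification (image at infinity): M_eye = D/f_e = 24/4 = 6.000.
Overall M = m_obj x M_eye = (-20.000)(6.000) = -120.00.
|M| = 120.00.

120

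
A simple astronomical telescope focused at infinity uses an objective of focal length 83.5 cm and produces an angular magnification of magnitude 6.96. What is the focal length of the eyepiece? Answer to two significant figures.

|M| = f_obj/f_eye, so f_eye = f_obj/|M| = 83.5/6.96 = 11.997 cm.

12 cm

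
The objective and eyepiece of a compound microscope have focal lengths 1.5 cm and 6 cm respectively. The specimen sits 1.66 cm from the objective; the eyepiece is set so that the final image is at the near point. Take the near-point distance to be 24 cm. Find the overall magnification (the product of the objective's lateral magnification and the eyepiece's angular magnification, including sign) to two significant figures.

Objective: 1/d_i = 1/f_obj - 1/d_o = 1/1.5 - 1/1.66 = 0.06426 cm^-1, so d_i = 15.563 cm.
m_obj = -d_i/d_o = -15.563/1.66 = -9.375.
Eyepiece angular magnification (image at near point): M_eye = 1 + D/f_e = 1 + 24/6 = 5.000.
Overall M = m_obj x M_eye = (-9.375)(5.000) = -46.88.

-47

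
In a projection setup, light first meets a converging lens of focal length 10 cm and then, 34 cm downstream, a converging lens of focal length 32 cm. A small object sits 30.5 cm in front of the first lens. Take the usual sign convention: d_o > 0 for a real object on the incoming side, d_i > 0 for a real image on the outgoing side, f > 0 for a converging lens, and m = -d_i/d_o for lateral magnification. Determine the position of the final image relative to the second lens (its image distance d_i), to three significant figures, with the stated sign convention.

First lens: d_i1 = 1/(1/10 - 1/30.5) = 14.878 cm.
Object distance for lens 2: d_o2 = 34 - 14.878 = 19.122 cm.
Second lens: d_i2 = 1/(1/32 - 1/(19.122)) = -47.515 cm.

-47.5 cm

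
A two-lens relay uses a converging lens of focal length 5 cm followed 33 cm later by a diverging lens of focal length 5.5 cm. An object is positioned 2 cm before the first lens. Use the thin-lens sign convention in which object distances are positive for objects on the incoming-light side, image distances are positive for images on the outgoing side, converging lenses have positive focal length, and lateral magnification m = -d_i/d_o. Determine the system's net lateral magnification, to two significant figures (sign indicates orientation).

Lens 1: 1/d_i1 = 1/f_1 - 1/d_o1 = 1/5 - 1/2 = -0.30000 cm^-1, so d_i1 = -3.333 cm.
m_1 = -(-3.333)/2 = 1.6667.
With d_i1 < 0 the first image is virtual and lies on the object side; the object distance for lens 2 is d_o2 = 33 - (-3.333) = 36.333 cm.
Lens 2: 1/d_i2 = 1/f_2 - 1/d_o2 = 1/(-5.5) - 1/(36.333) = -0.20934 cm^-1, so d_i2 = -4.777 cm.
m_2 = -(-4.777)/(36.333) = 0.1315.
Total m = m_1 x m_2 = (1.6667)(0.1315) = 0.2191.

0.22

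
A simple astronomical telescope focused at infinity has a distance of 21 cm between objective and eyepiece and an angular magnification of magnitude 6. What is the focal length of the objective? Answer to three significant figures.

In normal adjustment the tube length equals f_obj + f_eye and |M| = f_obj/f_eye.
So f_obj = 6 f_eye and 6 f_eye + f_eye = 21 cm, giving f_eye = 21/7 = 3.000 cm and f_obj = 18.000 cm.

18.0 cm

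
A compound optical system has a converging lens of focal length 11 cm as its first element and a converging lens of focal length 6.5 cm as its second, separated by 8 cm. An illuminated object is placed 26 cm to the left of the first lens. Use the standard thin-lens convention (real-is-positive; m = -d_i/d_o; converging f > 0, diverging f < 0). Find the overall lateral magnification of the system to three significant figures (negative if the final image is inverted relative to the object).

-0.271

Lens 1: 1/d_i1 = 1/f_1 - 1/d_o1 = 1/11 - 1/26 = 0.05245 cm^-1, so d_i1 = 19.067 cm.
m_1 = -(19.067)/26 = -0.7333.
This image would form 19.067 cm past lens 1, i.e. 11.067 cm beyond lens 2, so it is a virtual object for lens 2: d_o2 = 8 - 19.067 = -11.067 cm.
Lens 2: 1/d_i2 = 1/f_2 - 1/d_o2 = 1/6.5 - 1/(-11.067) = 0.24421 cm^-1, so d_i2 = 4.095 cm.
m_2 = -(4.095)/(-11.067) = 0.3700.
Total m = m_1 x m_2 = (-0.7333)(0.3700) = -0.2713.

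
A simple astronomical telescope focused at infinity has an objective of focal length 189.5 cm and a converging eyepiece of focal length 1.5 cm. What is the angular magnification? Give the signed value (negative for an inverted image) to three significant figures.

M = -f_obj/f_eye = -189.5/(1.5) = -126.333.

-126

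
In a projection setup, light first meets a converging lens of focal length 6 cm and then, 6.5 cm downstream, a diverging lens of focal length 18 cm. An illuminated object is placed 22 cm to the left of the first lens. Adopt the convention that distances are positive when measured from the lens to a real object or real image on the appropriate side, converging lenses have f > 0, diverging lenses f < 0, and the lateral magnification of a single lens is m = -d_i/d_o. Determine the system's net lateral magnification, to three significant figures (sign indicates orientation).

Applying the thin-lens equation to the first lens, 1/6 = 1/22 + 1/d_i1, which gives d_i1 = 8.250 cm.
Its lateral magnification is m_1 = -d_i1/d_o1 = -(8.250)/22 = -0.3750.
Since 8.250 cm > 6.5 cm, the first image lies past the second lens and serves as a virtual object: d_o2 = L - d_i1 = -1.750 cm.
Applying the thin-lens equation again with f_2 = -18 cm and d_o2 = -1.750 cm gives d_i2 = 1.938 cm.
m_2 = -(1.938)/(-1.750) = 1.1077.
Overall magnification: m = m_1 m_2 = -0.4154.

-0.415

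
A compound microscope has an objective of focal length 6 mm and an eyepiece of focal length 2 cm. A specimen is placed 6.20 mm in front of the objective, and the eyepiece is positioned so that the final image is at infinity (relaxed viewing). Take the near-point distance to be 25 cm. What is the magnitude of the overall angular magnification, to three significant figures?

Convert to cm: f_obj = 6 mm = 0.6 cm; d_o = 6.20 mm = 0.62 cm.
Objective: 1/d_i = 1/f_obj - 1/d_o = 1/0.6 - 1/0.62 = 0.05376 cm^-1, so d_i = 18.600 cm.
m_obj = -d_i/d_o = -18.600/0.62 = -30.000.
Eyepiece angular magnification (image at infinity): M_eye = D/f_e = 25/2 = 12.500.
Overall M = m_obj x M_eye = (-30.000)(12.500) = -375.00.
|M| = 375.00.

375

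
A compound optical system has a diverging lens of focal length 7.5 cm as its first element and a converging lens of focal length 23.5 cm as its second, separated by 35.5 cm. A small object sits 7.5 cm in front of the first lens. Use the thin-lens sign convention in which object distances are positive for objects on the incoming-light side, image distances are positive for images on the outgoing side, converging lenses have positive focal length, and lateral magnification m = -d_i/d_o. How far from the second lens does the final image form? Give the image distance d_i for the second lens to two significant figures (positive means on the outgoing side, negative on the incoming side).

59 cm

First lens: d_i1 = 1/(1/(-7.5) - 1/7.5) = -3.750 cm.
With d_i1 < 0 the first image is virtual and lies on the object side; the object distance for lens 2 is d_o2 = 35.5 - (-3.750) = 39.250 cm.
Second lens: d_i2 = 1/(1/23.5 - 1/(39.250)) = 58.563 cm.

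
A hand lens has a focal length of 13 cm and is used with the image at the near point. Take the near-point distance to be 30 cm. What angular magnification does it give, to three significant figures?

M = 1 + D/f = 1 + 30/13 = 3.308.

3.31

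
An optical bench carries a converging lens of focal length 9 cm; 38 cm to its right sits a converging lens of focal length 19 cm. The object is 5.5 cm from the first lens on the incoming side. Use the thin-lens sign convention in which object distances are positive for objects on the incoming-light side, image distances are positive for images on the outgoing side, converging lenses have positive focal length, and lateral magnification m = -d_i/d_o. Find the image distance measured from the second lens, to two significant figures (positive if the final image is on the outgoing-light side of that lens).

30 cm

Applying the thin-lens equation to the first lens, 1/9 = 1/5.5 + 1/d_i1, which gives d_i1 = -14.143 cm.
With d_i1 < 0 the first image is virtual and lies on the object side; the object distance for lens 2 is d_o2 = 38 - (-14.143) = 52.143 cm.
Applying the thin-lens equation again with f_2 = 19 cm and d_o2 = 52.143 cm gives d_i2 = 29.892 cm.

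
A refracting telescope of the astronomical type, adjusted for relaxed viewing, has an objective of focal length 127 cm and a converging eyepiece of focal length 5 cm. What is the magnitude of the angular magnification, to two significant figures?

|M| = f_obj/|f_eye| = 127/5 = 25.400.

25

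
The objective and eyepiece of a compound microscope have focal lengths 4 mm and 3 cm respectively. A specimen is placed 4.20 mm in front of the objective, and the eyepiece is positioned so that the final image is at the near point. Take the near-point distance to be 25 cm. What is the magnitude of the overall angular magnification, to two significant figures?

Convert to cm: f_obj = 4 mm = 0.4 cm; d_o = 4.20 mm = 0.42 cm.
Objective: 1/d_i = 1/f_obj - 1/d_o = 1/0.4 - 1/0.42 = 0.11905 cm^-1, so d_i = 8.400 cm.
m_obj = -d_i/d_o = -8.400/0.42 = -20.000.
Eyepiece angular magnification (image at near point): M_eye = 1 + D/f_e = 1 + 25/3 = 9.333.
Overall M = m_obj x M_eye = (-20.000)(9.333) = -186.67.
|M| = 186.67.

190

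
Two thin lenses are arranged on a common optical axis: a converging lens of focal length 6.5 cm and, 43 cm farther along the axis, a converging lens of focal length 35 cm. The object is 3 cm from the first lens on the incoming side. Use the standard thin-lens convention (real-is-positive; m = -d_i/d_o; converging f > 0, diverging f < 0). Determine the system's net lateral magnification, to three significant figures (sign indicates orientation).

-4.79

First lens: d_i1 = 1/(1/6.5 - 1/3) = -5.571 cm.
m_1 = -(-5.571)/3 = 1.8571.
The intermediate image is virtual, 5.571 cm to the left of lens 1, so d_o2 = L - d_i1 = 43 - (-5.571) = 48.571 cm.
Second lens: d_i2 = 1/(1/35 - 1/(48.571)) = 125.263 cm.
m_2 = -(125.263)/(48.571) = -2.5789.
The system's lateral magnification is m_1 m_2 = (1.8571)(-2.5789) = -4.7895.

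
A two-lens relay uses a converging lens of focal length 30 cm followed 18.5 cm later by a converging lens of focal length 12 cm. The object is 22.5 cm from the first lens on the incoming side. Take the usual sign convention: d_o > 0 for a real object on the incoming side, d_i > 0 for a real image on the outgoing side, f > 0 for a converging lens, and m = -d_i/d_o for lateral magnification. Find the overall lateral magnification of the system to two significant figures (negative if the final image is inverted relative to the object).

-0.50

Applying the thin-lens equation to the first lens, 1/30 = 1/22.5 + 1/d_i1, which gives d_i1 = -90.000 cm.
Its lateral magnification is m_1 = -d_i1/d_o1 = -(-90.000)/22.5 = 4.0000.
The intermediate image is virtual, 90.000 cm to the left of lens 1, so d_o2 = L - d_i1 = 18.5 - (-90.000) = 108.500 cm.
Applying the thin-lens equation again with f_2 = 12 cm and d_o2 = 108.500 cm gives d_i2 = 13.492 cm.
m_2 = -(13.492)/(108.500) = -0.1244.
Overall magnification: m = m_1 m_2 = -0.4974.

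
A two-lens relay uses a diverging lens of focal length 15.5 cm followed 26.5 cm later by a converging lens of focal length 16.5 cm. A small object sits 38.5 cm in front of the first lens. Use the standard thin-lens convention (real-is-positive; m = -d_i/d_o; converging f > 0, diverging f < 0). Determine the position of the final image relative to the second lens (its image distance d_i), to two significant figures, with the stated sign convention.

First lens: d_i1 = 1/(1/(-15.5) - 1/38.5) = -11.051 cm.
The intermediate image is virtual, 11.051 cm to the left of lens 1, so d_o2 = L - d_i1 = 26.5 - (-11.051) = 37.551 cm.
Second lens: d_i2 = 1/(1/16.5 - 1/(37.551)) = 29.433 cm.

29 cm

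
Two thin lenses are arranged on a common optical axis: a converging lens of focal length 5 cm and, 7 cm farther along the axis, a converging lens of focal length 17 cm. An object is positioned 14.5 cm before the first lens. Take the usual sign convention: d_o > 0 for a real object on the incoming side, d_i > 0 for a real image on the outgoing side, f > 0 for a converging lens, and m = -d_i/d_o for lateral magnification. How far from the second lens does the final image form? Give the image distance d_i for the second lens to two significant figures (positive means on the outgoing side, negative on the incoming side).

First lens: d_i1 = 1/(1/5 - 1/14.5) = 7.632 cm.
This image would form 7.632 cm past lens 1, i.e. 0.632 cm beyond lens 2, so it is a virtual object for lens 2: d_o2 = 7 - 7.632 = -0.632 cm.
Second lens: d_i2 = 1/(1/17 - 1/(-0.632)) = 0.609 cm.

0.61 cm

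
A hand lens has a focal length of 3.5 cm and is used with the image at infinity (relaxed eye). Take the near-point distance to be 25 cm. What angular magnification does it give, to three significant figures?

M = D/f = 25/3.5 = 7.143.

7.14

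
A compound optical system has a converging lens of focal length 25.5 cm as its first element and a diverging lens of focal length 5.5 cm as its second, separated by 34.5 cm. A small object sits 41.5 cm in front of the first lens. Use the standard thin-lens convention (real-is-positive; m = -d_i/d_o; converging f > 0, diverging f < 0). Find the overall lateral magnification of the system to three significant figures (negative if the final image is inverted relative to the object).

Lens 1: 1/d_i1 = 1/f_1 - 1/d_o1 = 1/25.5 - 1/41.5 = 0.01512 cm^-1, so d_i1 = 66.141 cm.
m_1 = -(66.141)/41.5 = -1.5938.
Since 66.141 cm > 34.5 cm, the first image lies past the second lens and serves as a virtual object: d_o2 = L - d_i1 = -31.641 cm.
Lens 2: 1/d_i2 = 1/f_2 - 1/d_o2 = 1/(-5.5) - 1/(-31.641) = -0.15021 cm^-1, so d_i2 = -6.657 cm.
m_2 = -(-6.657)/(-31.641) = -0.2104.
The system's lateral magnification is m_1 m_2 = (-1.5938)(-0.2104) = 0.3353.

0.335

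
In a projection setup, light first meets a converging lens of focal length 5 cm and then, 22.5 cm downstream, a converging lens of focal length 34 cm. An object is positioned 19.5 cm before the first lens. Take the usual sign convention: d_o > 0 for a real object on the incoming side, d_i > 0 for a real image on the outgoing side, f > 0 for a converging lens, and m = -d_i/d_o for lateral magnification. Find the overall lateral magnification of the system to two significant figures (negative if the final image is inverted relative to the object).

-0.64

Applying the thin-lens equation to the first lens, 1/5 = 1/19.5 + 1/d_i1, which gives d_i1 = 6.724 cm.
Its lateral magnification is m_1 = -d_i1/d_o1 = -(6.724)/19.5 = -0.3448.
Object distance for lens 2: d_o2 = 22.5 - 6.724 = 15.776 cm.
Applying the thin-lens equation again with f_2 = 34 cm and d_o2 = 15.776 cm gives d_i2 = -29.432 cm.
m_2 = -(-29.432)/(15.776) = 1.8657.
The system's lateral magnification is m_1 m_2 = (-0.3448)(1.8657) = -0.6433.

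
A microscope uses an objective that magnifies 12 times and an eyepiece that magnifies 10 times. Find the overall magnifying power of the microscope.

120

The overall magnification of a compound microscope is the product of the objective and eyepiece magnifications:
M = M_obj x M_eye = 12 x 10 = 120.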